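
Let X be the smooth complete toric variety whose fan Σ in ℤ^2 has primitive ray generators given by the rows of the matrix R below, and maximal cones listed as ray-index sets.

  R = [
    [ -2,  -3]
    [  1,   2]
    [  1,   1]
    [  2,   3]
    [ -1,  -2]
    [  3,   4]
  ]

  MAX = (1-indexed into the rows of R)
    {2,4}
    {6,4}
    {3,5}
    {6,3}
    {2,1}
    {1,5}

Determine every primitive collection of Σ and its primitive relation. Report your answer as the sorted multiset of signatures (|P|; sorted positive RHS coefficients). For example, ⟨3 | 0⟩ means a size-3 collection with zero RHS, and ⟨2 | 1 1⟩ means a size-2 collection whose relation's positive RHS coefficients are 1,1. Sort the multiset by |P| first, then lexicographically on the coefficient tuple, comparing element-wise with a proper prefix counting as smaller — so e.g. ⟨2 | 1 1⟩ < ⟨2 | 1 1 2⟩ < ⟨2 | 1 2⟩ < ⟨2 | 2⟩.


9 collections generate NE(X_Σ); each relation:

  P={1,4}:  v_{1} + v_{4} = 0  ⟹  sig = ⟨2 | 0⟩
  P={2,5}:  v_{2} + v_{5} = 0  ⟹  sig = ⟨2 | 0⟩
  P={1,3}:  v_{1} + v_{3} = v_{5}  ⟹  sig = ⟨2 | 1⟩
  P={1,6}:  v_{1} + v_{6} = v_{3}  ⟹  sig = ⟨2 | 1⟩
  P={2,3}:  v_{2} + v_{3} = v_{4}  ⟹  sig = ⟨2 | 1⟩
  P={3,4}:  v_{3} + v_{4} = v_{6}  ⟹  sig = ⟨2 | 1⟩
  P={4,5}:  v_{4} + v_{5} = v_{3}  ⟹  sig = ⟨2 | 1⟩
  P={2,6}:  v_{2} + v_{6} = 2·v_{4}  ⟹  sig = ⟨2 | 2⟩
  P={5,6}:  v_{5} + v_{6} = 2·v_{3}  ⟹  sig = ⟨2 | 2⟩

Signatures (|P|; sorted positive RHS coefficients), sorted:
{ ⟨2 | 0⟩ ×2,  ⟨2 | 1⟩ ×5,  ⟨2 | 2⟩ ×2 }


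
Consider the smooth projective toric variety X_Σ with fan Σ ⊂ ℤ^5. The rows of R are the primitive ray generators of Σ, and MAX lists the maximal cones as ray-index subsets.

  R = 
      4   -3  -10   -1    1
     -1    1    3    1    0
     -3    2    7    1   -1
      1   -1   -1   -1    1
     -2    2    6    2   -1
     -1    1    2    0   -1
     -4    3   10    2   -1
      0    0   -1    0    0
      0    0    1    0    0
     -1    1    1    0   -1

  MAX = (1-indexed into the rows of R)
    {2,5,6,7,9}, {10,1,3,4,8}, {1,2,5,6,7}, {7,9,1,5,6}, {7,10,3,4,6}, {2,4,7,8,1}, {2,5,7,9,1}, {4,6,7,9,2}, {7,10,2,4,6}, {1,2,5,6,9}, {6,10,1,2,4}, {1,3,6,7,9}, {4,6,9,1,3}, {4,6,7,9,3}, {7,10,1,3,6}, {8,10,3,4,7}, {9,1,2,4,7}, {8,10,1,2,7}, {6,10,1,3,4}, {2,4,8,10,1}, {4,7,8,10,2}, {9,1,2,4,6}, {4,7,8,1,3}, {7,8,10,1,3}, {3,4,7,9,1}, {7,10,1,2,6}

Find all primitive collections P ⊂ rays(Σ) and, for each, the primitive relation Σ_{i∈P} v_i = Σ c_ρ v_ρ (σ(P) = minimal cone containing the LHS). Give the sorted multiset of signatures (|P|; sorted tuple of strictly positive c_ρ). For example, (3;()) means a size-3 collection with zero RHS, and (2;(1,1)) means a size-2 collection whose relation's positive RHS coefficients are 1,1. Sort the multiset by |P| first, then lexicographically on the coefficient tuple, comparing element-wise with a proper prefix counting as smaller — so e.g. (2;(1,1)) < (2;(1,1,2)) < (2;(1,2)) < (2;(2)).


11 collections generate NE(X_Σ); each relation:

  • {8,9}:  v_{8} + v_{9} = 0 — sig = (2;())
  • {2,3}:  v_{2} + v_{3} = v_{7} — sig = (2;(1))
  • {6,8}:  v_{6} + v_{8} = v_{10} — sig = (2;(1))
  • {9,10}:  v_{9} + v_{10} = v_{6} — sig = (2;(1))
  • {5,8}:  v_{5} + v_{8} = v_{1} + v_{2} + v_{6} + v_{7} — sig = (2;(1,1,1,1))
  • {3,5}:  v_{3} + v_{5} = v_{1} + v_{6} + 2·v_{7} + v_{9} — sig = (2;(1,1,1,2))
  • {5,10}:  v_{5} + v_{10} = v_{1} + v_{2} + 2·v_{6} + v_{7} — sig = (2;(1,1,1,2))
  • {4,5}:  v_{4} + v_{5} = v_{2} + 2·v_{9} — sig = (2;(1,2))
  • {1,4,7,10}:  v_{1} + v_{4} + v_{7} + v_{10} = 0 — sig = (4;())
  • {1,4,6,7}:  v_{1} + v_{4} + v_{6} + v_{7} = v_{9} — sig = (4;(1))
  • {1,2,6,7,9}:  v_{1} + v_{2} + v_{6} + v_{7} + v_{9} = v_{5} — sig = (5;(1))

Sorted signature multiset PRS(X):
{ (2;()),  (2;(1)) ×3,  (2;(1,1,1,1)),  (2;(1,1,1,2)) ×2,  (2;(1,2)),  (4;()),  (4;(1)),  (5;(1)) }


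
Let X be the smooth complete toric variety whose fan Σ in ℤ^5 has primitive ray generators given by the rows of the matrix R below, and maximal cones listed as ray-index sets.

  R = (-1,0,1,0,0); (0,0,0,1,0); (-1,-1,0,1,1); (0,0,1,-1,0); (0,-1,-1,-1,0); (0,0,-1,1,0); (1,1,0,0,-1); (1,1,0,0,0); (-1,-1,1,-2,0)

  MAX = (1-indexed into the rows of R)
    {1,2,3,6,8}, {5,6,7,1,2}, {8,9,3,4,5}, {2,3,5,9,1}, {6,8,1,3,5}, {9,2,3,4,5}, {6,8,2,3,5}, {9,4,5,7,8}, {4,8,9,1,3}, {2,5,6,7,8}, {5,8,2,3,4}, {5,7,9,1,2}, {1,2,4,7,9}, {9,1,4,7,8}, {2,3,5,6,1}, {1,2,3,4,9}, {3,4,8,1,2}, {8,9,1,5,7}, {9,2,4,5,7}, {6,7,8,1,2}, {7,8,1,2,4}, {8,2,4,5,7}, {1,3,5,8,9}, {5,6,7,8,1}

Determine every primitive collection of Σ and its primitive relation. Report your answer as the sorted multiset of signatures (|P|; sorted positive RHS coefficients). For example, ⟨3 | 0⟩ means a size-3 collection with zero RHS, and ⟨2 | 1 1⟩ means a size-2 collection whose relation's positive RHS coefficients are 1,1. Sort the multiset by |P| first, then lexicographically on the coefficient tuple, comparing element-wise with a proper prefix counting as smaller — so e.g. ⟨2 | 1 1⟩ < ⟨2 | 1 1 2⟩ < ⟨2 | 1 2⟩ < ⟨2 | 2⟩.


Primitive collections (6):

  {4,6}:  v_{4} + v_{6} = 0  ⇒ sig = ⟨2 | 0⟩
  {3,7}:  v_{3} + v_{7} = v_{2}  ⇒ sig = ⟨2 | 1⟩
  {6,9}:  v_{6} + v_{9} = v_{1} + v_{5}  ⇒ sig = ⟨2 | 1 1⟩
  {1,4,5}:  v_{1} + v_{4} + v_{5} = v_{9}  ⇒ sig = ⟨3 | 1⟩
  {2,8,9}:  v_{2} + v_{8} + v_{9} = v_{4}  ⇒ sig = ⟨3 | 1⟩
  {1,2,5,8}:  v_{1} + v_{2} + v_{5} + v_{8} = 0  ⇒ sig = ⟨4 | 0⟩

Sorted signature multiset PRS(X):
{ ⟨2 | 0⟩,  ⟨2 | 1⟩,  ⟨2 | 1 1⟩,  ⟨3 | 1⟩ ×2,  ⟨4 | 0⟩ }


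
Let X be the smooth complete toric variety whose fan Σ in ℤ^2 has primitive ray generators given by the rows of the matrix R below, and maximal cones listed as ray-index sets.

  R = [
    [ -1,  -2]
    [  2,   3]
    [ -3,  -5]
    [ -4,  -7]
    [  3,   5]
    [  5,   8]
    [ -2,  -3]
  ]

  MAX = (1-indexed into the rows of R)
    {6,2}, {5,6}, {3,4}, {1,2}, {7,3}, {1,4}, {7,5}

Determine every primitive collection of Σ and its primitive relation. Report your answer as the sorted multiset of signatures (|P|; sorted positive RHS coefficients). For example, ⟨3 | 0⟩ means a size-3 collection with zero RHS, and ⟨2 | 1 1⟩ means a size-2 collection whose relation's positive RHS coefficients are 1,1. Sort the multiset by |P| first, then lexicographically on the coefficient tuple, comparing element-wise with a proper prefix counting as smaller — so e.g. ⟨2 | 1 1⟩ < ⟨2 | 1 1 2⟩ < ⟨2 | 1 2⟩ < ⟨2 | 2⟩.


Δ(Σ) — 7 vertices, 14 min non-faces:

  P={2,7}:  v_{2} + v_{7} = 0 ; sig = ⟨2 | 0⟩
  P={3,5}:  v_{3} + v_{5} = 0 ; sig = ⟨2 | 0⟩
  P={1,3}:  v_{1} + v_{3} = v_{4} ; sig = ⟨2 | 1⟩
  P={1,5}:  v_{1} + v_{5} = v_{2} ; sig = ⟨2 | 1⟩
  P={1,7}:  v_{1} + v_{7} = v_{3} ; sig = ⟨2 | 1⟩
  P={2,3}:  v_{2} + v_{3} = v_{1} ; sig = ⟨2 | 1⟩
  P={2,5}:  v_{2} + v_{5} = v_{6} ; sig = ⟨2 | 1⟩
  P={3,6}:  v_{3} + v_{6} = v_{2} ; sig = ⟨2 | 1⟩
  P={4,5}:  v_{4} + v_{5} = v_{1} ; sig = ⟨2 | 1⟩
  P={6,7}:  v_{6} + v_{7} = v_{5} ; sig = ⟨2 | 1⟩
  P={4,6}:  v_{4} + v_{6} = v_{1} + v_{2} ; sig = ⟨2 | 1 1⟩
  P={1,6}:  v_{1} + v_{6} = 2·v_{2} ; sig = ⟨2 | 2⟩
  P={2,4}:  v_{2} + v_{4} = 2·v_{1} ; sig = ⟨2 | 2⟩
  P={4,7}:  v_{4} + v_{7} = 2·v_{3} ; sig = ⟨2 | 2⟩

so the primitive-relation signature multiset is
    |P|=2: 14 collections, coeffs (), (), (1), (1), (1), (1), (1), (1), (1), (1), (1,1), (2), (2), (2)


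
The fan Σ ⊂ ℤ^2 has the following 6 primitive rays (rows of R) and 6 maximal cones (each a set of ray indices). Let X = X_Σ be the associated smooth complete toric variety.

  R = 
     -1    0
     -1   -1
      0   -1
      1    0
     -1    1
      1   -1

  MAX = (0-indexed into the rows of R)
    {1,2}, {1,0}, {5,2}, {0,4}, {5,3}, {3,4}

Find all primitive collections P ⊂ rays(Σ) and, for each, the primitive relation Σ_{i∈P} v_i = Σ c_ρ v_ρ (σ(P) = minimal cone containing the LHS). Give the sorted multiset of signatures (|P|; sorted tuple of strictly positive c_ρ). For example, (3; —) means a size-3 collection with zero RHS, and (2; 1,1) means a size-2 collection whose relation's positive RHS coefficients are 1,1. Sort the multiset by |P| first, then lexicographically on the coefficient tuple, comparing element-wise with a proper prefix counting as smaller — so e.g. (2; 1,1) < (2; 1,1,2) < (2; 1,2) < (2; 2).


Δ(Σ) — 6 vertices, 9 min non-faces:

  {0,3}:  v_{0} + v_{3} = 0  so sig = (2; —)
  {4,5}:  v_{4} + v_{5} = 0  so sig = (2; —)
  {0,2}:  v_{0} + v_{2} = v_{1}  so sig = (2; 1)
  {0,5}:  v_{0} + v_{5} = v_{2}  so sig = (2; 1)
  {1,3}:  v_{1} + v_{3} = v_{2}  so sig = (2; 1)
  {2,3}:  v_{2} + v_{3} = v_{5}  so sig = (2; 1)
  {2,4}:  v_{2} + v_{4} = v_{0}  so sig = (2; 1)
  {1,4}:  v_{1} + v_{4} = 2·v_{0}  so sig = (2; 2)
  {1,5}:  v_{1} + v_{5} = 2·v_{2}  so sig = (2; 2)

so the primitive-relation signature multiset is
{ (2; —) ×2,  (2; 1) ×5,  (2; 2) ×2 }


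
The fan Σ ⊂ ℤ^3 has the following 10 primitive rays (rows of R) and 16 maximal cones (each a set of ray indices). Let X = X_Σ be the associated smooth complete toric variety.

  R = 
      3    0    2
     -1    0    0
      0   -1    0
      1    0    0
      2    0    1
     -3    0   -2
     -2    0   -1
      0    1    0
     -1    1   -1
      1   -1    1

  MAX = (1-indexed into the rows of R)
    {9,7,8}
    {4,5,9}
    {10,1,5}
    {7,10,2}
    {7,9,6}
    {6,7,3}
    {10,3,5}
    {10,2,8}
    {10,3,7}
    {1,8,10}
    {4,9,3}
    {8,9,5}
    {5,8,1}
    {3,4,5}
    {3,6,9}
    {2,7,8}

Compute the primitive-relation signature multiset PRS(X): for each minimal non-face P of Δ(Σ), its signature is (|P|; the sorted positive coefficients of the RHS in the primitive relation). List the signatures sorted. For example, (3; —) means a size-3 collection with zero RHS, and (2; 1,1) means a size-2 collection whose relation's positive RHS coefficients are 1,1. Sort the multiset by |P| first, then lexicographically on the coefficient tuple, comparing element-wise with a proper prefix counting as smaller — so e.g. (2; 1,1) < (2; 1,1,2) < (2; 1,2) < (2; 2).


Minimal non-faces — 25 found among 10 rays, 16 max cones:

  • {1,6}:  v_{1} + v_{6} = 0  ⇒ sig = (2; —)
  • {2,4}:  v_{2} + v_{4} = 0  ⇒ sig = (2; —)
  • {3,8}:  v_{3} + v_{8} = 0  ⇒ sig = (2; —)
  • {5,7}:  v_{5} + v_{7} = 0  ⇒ sig = (2; —)
  • {9,10}:  v_{9} + v_{10} = 0  ⇒ sig = (2; —)
  • {1,3}:  v_{1} + v_{3} = v_{5} + v_{10}  ⇒ sig = (2; 1,1)
  • {1,7}:  v_{1} + v_{7} = v_{8} + v_{10}  ⇒ sig = (2; 1,1)
  • {1,9}:  v_{1} + v_{9} = v_{5} + v_{8}  ⇒ sig = (2; 1,1)
  • {2,3}:  v_{2} + v_{3} = v_{7} + v_{10}  ⇒ sig = (2; 1,1)
  • {2,5}:  v_{2} + v_{5} = v_{8} + v_{10}  ⇒ sig = (2; 1,1)
  • {2,9}:  v_{2} + v_{9} = v_{7} + v_{8}  ⇒ sig = (2; 1,1)
  • {4,7}:  v_{4} + v_{7} = v_{3} + v_{9}  ⇒ sig = (2; 1,1)
  • {4,8}:  v_{4} + v_{8} = v_{5} + v_{9}  ⇒ sig = (2; 1,1)
  • {4,10}:  v_{4} + v_{10} = v_{3} + v_{5}  ⇒ sig = (2; 1,1)
  • {5,6}:  v_{5} + v_{6} = v_{3} + v_{9}  ⇒ sig = (2; 1,1)
  • {6,8}:  v_{6} + v_{8} = v_{7} + v_{9}  ⇒ sig = (2; 1,1)
  • {6,10}:  v_{6} + v_{10} = v_{3} + v_{7}  ⇒ sig = (2; 1,1)
  • {1,4}:  v_{1} + v_{4} = 2·v_{5}  ⇒ sig = (2; 2)
  • {2,6}:  v_{2} + v_{6} = 2·v_{7}  ⇒ sig = (2; 2)
  • {1,2}:  v_{1} + v_{2} = 2·v_{8} + 2·v_{10}  ⇒ sig = (2; 2,2)
  • {4,6}:  v_{4} + v_{6} = 2·v_{3} + 2·v_{9}  ⇒ sig = (2; 2,2)
  • {3,5,9}:  v_{3} + v_{5} + v_{9} = v_{4}  ⇒ sig = (3; 1)
  • {3,7,9}:  v_{3} + v_{7} + v_{9} = v_{6}  ⇒ sig = (3; 1)
  • {5,8,10}:  v_{5} + v_{8} + v_{10} = v_{1}  ⇒ sig = (3; 1)
  • {7,8,10}:  v_{7} + v_{8} + v_{10} = v_{2}  ⇒ sig = (3; 1)

Hence PRS(X_Σ) =
[(2; —), (2; —), (2; —), (2; —), (2; —), (2; 1,1), (2; 1,1), (2; 1,1), (2; 1,1), (2; 1,1), (2; 1,1), (2; 1,1), (2; 1,1), (2; 1,1), (2; 1,1), (2; 1,1), (2; 1,1), (2; 2), (2; 2), (2; 2,2), (2; 2,2), (3; 1), (3; 1), (3; 1), (3; 1)]


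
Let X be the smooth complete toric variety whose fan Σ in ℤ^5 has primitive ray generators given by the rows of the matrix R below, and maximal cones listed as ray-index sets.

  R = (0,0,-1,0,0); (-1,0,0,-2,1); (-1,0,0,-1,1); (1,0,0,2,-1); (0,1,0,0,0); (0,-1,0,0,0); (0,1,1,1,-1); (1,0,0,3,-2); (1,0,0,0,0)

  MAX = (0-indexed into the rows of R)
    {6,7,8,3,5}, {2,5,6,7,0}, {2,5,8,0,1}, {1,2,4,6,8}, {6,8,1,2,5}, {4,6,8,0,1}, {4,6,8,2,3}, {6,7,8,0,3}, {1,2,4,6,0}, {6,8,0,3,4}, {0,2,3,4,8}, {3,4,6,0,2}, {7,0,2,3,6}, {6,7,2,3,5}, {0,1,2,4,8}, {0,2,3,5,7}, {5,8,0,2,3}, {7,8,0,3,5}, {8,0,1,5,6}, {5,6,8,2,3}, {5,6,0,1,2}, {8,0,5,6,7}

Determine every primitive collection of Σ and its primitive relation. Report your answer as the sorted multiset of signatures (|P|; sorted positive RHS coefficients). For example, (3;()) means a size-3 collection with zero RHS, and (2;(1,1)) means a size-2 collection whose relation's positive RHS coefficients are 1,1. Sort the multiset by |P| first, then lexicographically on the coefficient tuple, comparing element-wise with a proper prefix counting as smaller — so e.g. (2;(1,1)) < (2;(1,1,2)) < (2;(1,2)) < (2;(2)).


|primitive collections| = 7. Relations:

  P = {1,3}:  v_{1} + v_{3} = 0 ; sig = (2;())
  P = {4,5}:  v_{4} + v_{5} = 0 ; sig = (2;())
  P = {1,7}:  v_{1} + v_{7} = v_{0} + v_{5} + v_{6} ; sig = (2;(1,1,1))
  P = {4,7}:  v_{4} + v_{7} = v_{0} + v_{3} + v_{6} ; sig = (2;(1,1,1))
  P = {2,7,8}:  v_{2} + v_{7} + v_{8} = v_{3} ; sig = (3;(1))
  P = {0,2,6,8}:  v_{0} + v_{2} + v_{6} + v_{8} = v_{4} ; sig = (4;(1))
  P = {0,3,5,6}:  v_{0} + v_{3} + v_{5} + v_{6} = v_{7} ; sig = (4;(1))

Signatures (|P|; sorted positive RHS coefficients), sorted:
[(2;()), (2;()), (2;(1,1,1)), (2;(1,1,1)), (3;(1)), (4;(1)), (4;(1))]


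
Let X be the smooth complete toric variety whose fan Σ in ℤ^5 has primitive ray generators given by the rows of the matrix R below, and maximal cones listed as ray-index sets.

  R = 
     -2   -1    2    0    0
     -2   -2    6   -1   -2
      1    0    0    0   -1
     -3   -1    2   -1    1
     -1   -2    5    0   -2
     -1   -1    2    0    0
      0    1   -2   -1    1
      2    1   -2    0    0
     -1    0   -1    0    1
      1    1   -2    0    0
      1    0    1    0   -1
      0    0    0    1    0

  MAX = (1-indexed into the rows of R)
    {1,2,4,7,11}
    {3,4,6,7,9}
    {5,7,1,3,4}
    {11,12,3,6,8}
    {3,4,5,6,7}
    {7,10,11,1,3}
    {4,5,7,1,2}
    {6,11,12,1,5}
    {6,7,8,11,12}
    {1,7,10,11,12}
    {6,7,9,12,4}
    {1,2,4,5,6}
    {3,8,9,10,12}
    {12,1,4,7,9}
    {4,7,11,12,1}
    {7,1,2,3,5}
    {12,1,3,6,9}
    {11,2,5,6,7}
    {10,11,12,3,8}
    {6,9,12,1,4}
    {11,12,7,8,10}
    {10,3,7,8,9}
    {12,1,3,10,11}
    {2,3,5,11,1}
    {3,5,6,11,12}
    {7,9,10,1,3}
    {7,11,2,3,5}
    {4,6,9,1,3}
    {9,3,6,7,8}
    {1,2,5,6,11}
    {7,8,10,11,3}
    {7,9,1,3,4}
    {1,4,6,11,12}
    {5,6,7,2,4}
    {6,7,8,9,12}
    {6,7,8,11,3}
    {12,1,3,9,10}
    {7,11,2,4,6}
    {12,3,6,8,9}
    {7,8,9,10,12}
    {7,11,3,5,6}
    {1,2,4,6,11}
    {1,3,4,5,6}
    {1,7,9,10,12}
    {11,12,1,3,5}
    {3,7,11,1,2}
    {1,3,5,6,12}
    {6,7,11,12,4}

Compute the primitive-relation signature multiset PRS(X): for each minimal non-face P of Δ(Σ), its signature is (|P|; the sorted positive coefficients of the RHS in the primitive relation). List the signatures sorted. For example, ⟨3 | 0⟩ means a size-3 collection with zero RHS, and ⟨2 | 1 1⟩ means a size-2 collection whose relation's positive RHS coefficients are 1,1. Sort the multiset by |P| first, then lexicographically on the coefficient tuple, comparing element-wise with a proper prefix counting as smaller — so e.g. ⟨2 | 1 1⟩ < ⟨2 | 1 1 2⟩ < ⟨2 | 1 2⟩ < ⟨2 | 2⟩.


|primitive collections| = 23. Relations:

  {1,8}:  v_{1} + v_{8} = 0 — sig = ⟨2 | 0⟩
  {6,10}:  v_{6} + v_{10} = 0 — sig = ⟨2 | 0⟩
  {9,11}:  v_{9} + v_{11} = 0 — sig = ⟨2 | 0⟩
  {4,8}:  v_{4} + v_{8} = v_{6} + v_{7} — sig = ⟨2 | 1 1⟩
  {4,10}:  v_{4} + v_{10} = v_{1} + v_{7} — sig = ⟨2 | 1 1⟩
  {2,8}:  v_{2} + v_{8} = v_{5} + v_{7} + v_{11} — sig = ⟨2 | 1 1 1⟩
  {2,9}:  v_{2} + v_{9} = v_{1} + v_{5} + v_{7} — sig = ⟨2 | 1 1 1⟩
  {5,8}:  v_{5} + v_{8} = v_{3} + v_{6} + v_{11} — sig = ⟨2 | 1 1 1⟩
  {5,9}:  v_{5} + v_{9} = v_{1} + v_{3} + v_{6} — sig = ⟨2 | 1 1 1⟩
  {5,10}:  v_{5} + v_{10} = v_{1} + v_{3} + v_{11} — sig = ⟨2 | 1 1 1⟩
  {2,10}:  v_{2} + v_{10} = 2·v_{1} + v_{3} + v_{7} + 2·v_{11} — sig = ⟨2 | 1 1 2 2⟩
  {2,12}:  v_{2} + v_{12} = 2·v_{1} + 2·v_{11} — sig = ⟨2 | 2 2⟩
  {1,6,7}:  v_{1} + v_{6} + v_{7} = v_{4} — sig = ⟨3 | 1⟩
  {3,4,12}:  v_{3} + v_{4} + v_{12} = v_{1} — sig = ⟨3 | 1⟩
  {3,7,12}:  v_{3} + v_{7} + v_{12} = v_{10} — sig = ⟨3 | 1⟩
  {3,4,11}:  v_{3} + v_{4} + v_{11} = v_{5} + v_{7} — sig = ⟨3 | 1 1⟩
  {4,5,11}:  v_{4} + v_{5} + v_{11} = v_{2} + v_{6} — sig = ⟨3 | 1 1⟩
  {5,7,12}:  v_{5} + v_{7} + v_{12} = v_{1} + v_{11} — sig = ⟨3 | 1 1⟩
  {4,5,12}:  v_{4} + v_{5} + v_{12} = 2·v_{1} + v_{6} + v_{11} — sig = ⟨3 | 1 1 2⟩
  {2,3,6}:  v_{2} + v_{3} + v_{6} = 2·v_{5} + v_{7} — sig = ⟨3 | 1 2⟩
  {2,3,4}:  v_{2} + v_{3} + v_{4} = v_{1} + 2·v_{5} + 2·v_{7} — sig = ⟨3 | 1 2 2⟩
  {1,3,6,11}:  v_{1} + v_{3} + v_{6} + v_{11} = v_{5} — sig = ⟨4 | 1⟩
  {1,5,7,11}:  v_{1} + v_{5} + v_{7} + v_{11} = v_{2} — sig = ⟨4 | 1⟩

so the primitive-relation signature multiset is
    ⟨2 | 0⟩
    ⟨2 | 0⟩
    ⟨2 | 0⟩
    ⟨2 | 1 1⟩
    ⟨2 | 1 1⟩
    ⟨2 | 1 1 1⟩
    ⟨2 | 1 1 1⟩
    ⟨2 | 1 1 1⟩
    ⟨2 | 1 1 1⟩
    ⟨2 | 1 1 1⟩
    ⟨2 | 1 1 2 2⟩
    ⟨2 | 2 2⟩
    ⟨3 | 1⟩
    ⟨3 | 1⟩
    ⟨3 | 1⟩
    ⟨3 | 1 1⟩
    ⟨3 | 1 1⟩
    ⟨3 | 1 1⟩
    ⟨3 | 1 1 2⟩
    ⟨3 | 1 2⟩
    ⟨3 | 1 2 2⟩
    ⟨4 | 1⟩
    ⟨4 | 1⟩


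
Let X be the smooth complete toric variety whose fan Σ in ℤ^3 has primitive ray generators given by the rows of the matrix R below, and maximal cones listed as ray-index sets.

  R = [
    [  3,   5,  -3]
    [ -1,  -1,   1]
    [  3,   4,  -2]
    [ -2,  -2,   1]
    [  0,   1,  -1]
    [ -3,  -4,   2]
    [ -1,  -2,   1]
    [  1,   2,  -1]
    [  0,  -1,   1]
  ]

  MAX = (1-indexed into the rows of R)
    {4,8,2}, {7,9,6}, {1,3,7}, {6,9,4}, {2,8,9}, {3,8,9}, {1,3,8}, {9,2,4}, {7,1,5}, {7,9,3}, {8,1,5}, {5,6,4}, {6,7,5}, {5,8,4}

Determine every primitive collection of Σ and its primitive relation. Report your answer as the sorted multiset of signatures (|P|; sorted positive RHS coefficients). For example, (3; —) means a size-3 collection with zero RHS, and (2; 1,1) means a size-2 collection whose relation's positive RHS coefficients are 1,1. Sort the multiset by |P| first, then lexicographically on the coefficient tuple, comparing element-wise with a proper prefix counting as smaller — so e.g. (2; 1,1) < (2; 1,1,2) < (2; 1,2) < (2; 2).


Primitive collections (16):

  {3,6}:  v_{3} + v_{6} = 0  →  sig = (2; —)
  {5,9}:  v_{5} + v_{9} = 0  →  sig = (2; —)
  {7,8}:  v_{7} + v_{8} = 0  →  sig = (2; —)
  {1,6}:  v_{1} + v_{6} = v_{5}  →  sig = (2; 1)
  {1,9}:  v_{1} + v_{9} = v_{3}  →  sig = (2; 1)
  {3,4}:  v_{3} + v_{4} = v_{8}  →  sig = (2; 1)
  {3,5}:  v_{3} + v_{5} = v_{1}  →  sig = (2; 1)
  {4,7}:  v_{4} + v_{7} = v_{6}  →  sig = (2; 1)
  {6,8}:  v_{6} + v_{8} = v_{4}  →  sig = (2; 1)
  {1,4}:  v_{1} + v_{4} = v_{5} + v_{8}  →  sig = (2; 1,1)
  {2,5}:  v_{2} + v_{5} = v_{4} + v_{8}  →  sig = (2; 1,1)
  {2,7}:  v_{2} + v_{7} = v_{4} + v_{9}  →  sig = (2; 1,1)
  {2,3}:  v_{2} + v_{3} = 2·v_{8} + v_{9}  →  sig = (2; 1,2)
  {2,6}:  v_{2} + v_{6} = 2·v_{4} + v_{9}  →  sig = (2; 1,2)
  {1,2}:  v_{1} + v_{2} = 2·v_{8}  →  sig = (2; 2)
  {4,8,9}:  v_{4} + v_{8} + v_{9} = v_{2}  →  sig = (3; 1)

Signatures (|P|; sorted positive RHS coefficients), sorted:
    (2; —)
    (2; —)
    (2; —)
    (2; 1)
    (2; 1)
    (2; 1)
    (2; 1)
    (2; 1)
    (2; 1)
    (2; 1,1)
    (2; 1,1)
    (2; 1,1)
    (2; 1,2)
    (2; 1,2)
    (2; 2)
    (3; 1)


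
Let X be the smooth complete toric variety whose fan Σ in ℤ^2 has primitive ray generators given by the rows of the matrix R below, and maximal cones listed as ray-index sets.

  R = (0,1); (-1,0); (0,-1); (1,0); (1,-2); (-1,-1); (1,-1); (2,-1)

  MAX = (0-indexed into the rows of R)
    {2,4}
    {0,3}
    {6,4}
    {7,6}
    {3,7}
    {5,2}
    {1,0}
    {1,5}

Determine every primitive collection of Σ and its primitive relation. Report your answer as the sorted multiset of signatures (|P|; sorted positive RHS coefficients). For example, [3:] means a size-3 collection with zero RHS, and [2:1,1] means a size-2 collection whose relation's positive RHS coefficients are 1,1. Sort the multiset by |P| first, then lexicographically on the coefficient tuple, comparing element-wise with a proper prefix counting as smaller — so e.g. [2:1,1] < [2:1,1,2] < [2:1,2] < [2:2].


Σ has 20 primitive collections:

  P = {0,2}:  v_{0} + v_{2} = 0  →  sig = [2:]
  P = {1,3}:  v_{1} + v_{3} = 0  →  sig = [2:]
  P = {0,4}:  v_{0} + v_{4} = v_{6}  →  sig = [2:1]
  P = {0,5}:  v_{0} + v_{5} = v_{1}  →  sig = [2:1]
  P = {0,6}:  v_{0} + v_{6} = v_{3}  →  sig = [2:1]
  P = {1,2}:  v_{1} + v_{2} = v_{5}  →  sig = [2:1]
  P = {1,6}:  v_{1} + v_{6} = v_{2}  →  sig = [2:1]
  P = {1,7}:  v_{1} + v_{7} = v_{6}  →  sig = [2:1]
  P = {2,3}:  v_{2} + v_{3} = v_{6}  →  sig = [2:1]
  P = {2,6}:  v_{2} + v_{6} = v_{4}  →  sig = [2:1]
  P = {3,5}:  v_{3} + v_{5} = v_{2}  →  sig = [2:1]
  P = {3,6}:  v_{3} + v_{6} = v_{7}  →  sig = [2:1]
  P = {5,7}:  v_{5} + v_{7} = v_{4}  →  sig = [2:1]
  P = {0,7}:  v_{0} + v_{7} = 2·v_{3}  →  sig = [2:2]
  P = {1,4}:  v_{1} + v_{4} = 2·v_{2}  →  sig = [2:2]
  P = {2,7}:  v_{2} + v_{7} = 2·v_{6}  →  sig = [2:2]
  P = {3,4}:  v_{3} + v_{4} = 2·v_{6}  →  sig = [2:2]
  P = {5,6}:  v_{5} + v_{6} = 2·v_{2}  →  sig = [2:2]
  P = {4,5}:  v_{4} + v_{5} = 3·v_{2}  →  sig = [2:3]
  P = {4,7}:  v_{4} + v_{7} = 3·v_{6}  →  sig = [2:3]

Signatures (|P|; sorted positive RHS coefficients), sorted:
[[2:], [2:], [2:1], [2:1], [2:1], [2:1], [2:1], [2:1], [2:1], [2:1], [2:1], [2:1], [2:1], [2:2], [2:2], [2:2], [2:2], [2:2], [2:3], [2:3]]


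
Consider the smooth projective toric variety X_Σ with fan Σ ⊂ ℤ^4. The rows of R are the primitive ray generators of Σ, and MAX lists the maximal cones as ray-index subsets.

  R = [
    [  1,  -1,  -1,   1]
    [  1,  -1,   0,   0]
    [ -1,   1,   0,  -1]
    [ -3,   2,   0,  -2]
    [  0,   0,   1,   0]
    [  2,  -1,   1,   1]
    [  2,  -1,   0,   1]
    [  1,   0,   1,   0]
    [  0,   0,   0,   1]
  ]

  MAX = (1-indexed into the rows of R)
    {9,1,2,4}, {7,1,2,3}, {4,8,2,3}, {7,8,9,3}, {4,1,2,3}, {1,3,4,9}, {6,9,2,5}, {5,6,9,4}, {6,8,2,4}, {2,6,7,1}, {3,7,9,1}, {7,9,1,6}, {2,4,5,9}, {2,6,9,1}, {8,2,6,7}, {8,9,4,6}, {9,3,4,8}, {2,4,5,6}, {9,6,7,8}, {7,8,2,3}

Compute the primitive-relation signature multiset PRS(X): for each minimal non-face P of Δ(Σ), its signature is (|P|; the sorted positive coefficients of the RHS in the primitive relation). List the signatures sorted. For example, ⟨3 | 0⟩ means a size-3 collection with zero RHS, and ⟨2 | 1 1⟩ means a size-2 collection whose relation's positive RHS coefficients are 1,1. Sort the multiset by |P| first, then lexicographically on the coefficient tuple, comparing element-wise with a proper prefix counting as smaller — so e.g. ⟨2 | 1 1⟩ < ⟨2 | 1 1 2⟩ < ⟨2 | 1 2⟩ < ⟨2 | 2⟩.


Minimal non-faces — 12 found among 9 rays, 20 max cones:

  {1,8}:  v_{1} + v_{8} = v_{7}  →  sig = ⟨2 | 1⟩
  {3,6}:  v_{3} + v_{6} = v_{8}  →  sig = ⟨2 | 1⟩
  {4,7}:  v_{4} + v_{7} = v_{3}  →  sig = ⟨2 | 1⟩
  {5,7}:  v_{5} + v_{7} = v_{6}  →  sig = ⟨2 | 1⟩
  {1,5}:  v_{1} + v_{5} = v_{2} + v_{9}  →  sig = ⟨2 | 1 1⟩
  {3,5}:  v_{3} + v_{5} = v_{4} + v_{6}  →  sig = ⟨2 | 1 1⟩
  {5,8}:  v_{5} + v_{8} = v_{4} + 2·v_{6}  →  sig = ⟨2 | 1 2⟩
  {1,4,6}:  v_{1} + v_{4} + v_{6} = 0  →  sig = ⟨3 | 0⟩
  {2,3,9}:  v_{2} + v_{3} + v_{9} = 0  →  sig = ⟨3 | 0⟩
  {2,8,9}:  v_{2} + v_{8} + v_{9} = v_{6}  →  sig = ⟨3 | 1⟩
  {2,7,9}:  v_{2} + v_{7} + v_{9} = v_{1} + v_{6}  →  sig = ⟨3 | 1 1⟩
  {2,4,6,9}:  v_{2} + v_{4} + v_{6} + v_{9} = v_{5}  →  sig = ⟨4 | 1⟩

Hence PRS(X_Σ) =
{ ⟨2 | 1⟩ ×4,  ⟨2 | 1 1⟩ ×2,  ⟨2 | 1 2⟩,  ⟨3 | 0⟩ ×2,  ⟨3 | 1⟩,  ⟨3 | 1 1⟩,  ⟨4 | 1⟩ }


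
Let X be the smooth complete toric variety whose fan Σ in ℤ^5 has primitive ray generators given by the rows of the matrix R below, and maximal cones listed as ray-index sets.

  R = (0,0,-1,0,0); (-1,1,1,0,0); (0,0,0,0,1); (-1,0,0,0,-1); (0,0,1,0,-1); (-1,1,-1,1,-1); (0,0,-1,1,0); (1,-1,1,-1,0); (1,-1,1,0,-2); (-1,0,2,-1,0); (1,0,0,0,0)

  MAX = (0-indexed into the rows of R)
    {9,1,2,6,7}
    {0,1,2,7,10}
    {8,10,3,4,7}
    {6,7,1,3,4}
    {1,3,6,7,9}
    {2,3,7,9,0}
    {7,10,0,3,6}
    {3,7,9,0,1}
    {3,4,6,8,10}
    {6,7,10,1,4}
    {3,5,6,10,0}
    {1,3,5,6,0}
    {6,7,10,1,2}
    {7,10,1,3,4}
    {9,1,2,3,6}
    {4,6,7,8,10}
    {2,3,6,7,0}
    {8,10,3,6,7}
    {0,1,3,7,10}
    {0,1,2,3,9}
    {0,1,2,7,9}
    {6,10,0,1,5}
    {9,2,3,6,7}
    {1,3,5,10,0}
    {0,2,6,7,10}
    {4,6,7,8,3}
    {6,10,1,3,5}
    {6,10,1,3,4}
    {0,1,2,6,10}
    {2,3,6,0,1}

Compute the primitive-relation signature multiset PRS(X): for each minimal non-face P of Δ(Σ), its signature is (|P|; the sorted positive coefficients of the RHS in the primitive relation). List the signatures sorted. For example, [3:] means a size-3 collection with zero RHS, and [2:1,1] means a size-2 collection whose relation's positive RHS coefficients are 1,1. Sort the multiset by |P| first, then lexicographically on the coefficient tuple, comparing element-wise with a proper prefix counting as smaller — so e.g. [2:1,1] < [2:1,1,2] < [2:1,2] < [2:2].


Primitive collections (20):

  • {0,4}:  v_{0} + v_{4} = v_{3} + v_{10}  ⇒ sig = [2:1,1]
  • {5,7}:  v_{5} + v_{7} = v_{3} + v_{10}  ⇒ sig = [2:1,1]
  • {5,9}:  v_{5} + v_{9} = v_{1} + v_{3}  ⇒ sig = [2:1,1]
  • {9,10}:  v_{9} + v_{10} = v_{1} + v_{7}  ⇒ sig = [2:1,1]
  • {2,4}:  v_{2} + v_{4} = v_{1} + v_{6} + v_{7}  ⇒ sig = [2:1,1,1]
  • {2,5}:  v_{2} + v_{5} = v_{0} + v_{1} + v_{6}  ⇒ sig = [2:1,1,1]
  • {2,8}:  v_{2} + v_{8} = v_{4} + v_{6} + v_{7}  ⇒ sig = [2:1,1,1]
  • {8,9}:  v_{8} + v_{9} = v_{1} + v_{3} + v_{4} + v_{6} + 2·v_{7}  ⇒ sig = [2:1,1,1,1,2]
  • {0,8}:  v_{0} + v_{8} = 2·v_{3} + v_{6} + v_{7} + 2·v_{10}  ⇒ sig = [2:1,1,2,2]
  • {4,5}:  v_{4} + v_{5} = v_{1} + 2·v_{3} + v_{6} + 2·v_{10}  ⇒ sig = [2:1,1,2,2]
  • {4,9}:  v_{4} + v_{9} = 2·v_{1} + v_{3} + v_{6} + 2·v_{7}  ⇒ sig = [2:1,1,2,2]
  • {5,8}:  v_{5} + v_{8} = 2·v_{3} + v_{4} + v_{6} + 2·v_{10}  ⇒ sig = [2:1,1,2,2]
  • {1,8}:  v_{1} + v_{8} = 2·v_{4}  ⇒ sig = [2:2]
  • {2,3,10}:  v_{2} + v_{3} + v_{10} = 0  ⇒ sig = [3:]
  • {0,6,9}:  v_{0} + v_{6} + v_{9} = v_{2} + v_{3}  ⇒ sig = [3:1,1]
  • {0,1,6,7}:  v_{0} + v_{1} + v_{6} + v_{7} = 0  ⇒ sig = [4:]
  • {1,2,3,7}:  v_{1} + v_{2} + v_{3} + v_{7} = v_{9}  ⇒ sig = [4:1]
  • {0,1,3,6,10}:  v_{0} + v_{1} + v_{3} + v_{6} + v_{10} = v_{5}  ⇒ sig = [5:1]
  • {1,3,6,7,10}:  v_{1} + v_{3} + v_{6} + v_{7} + v_{10} = v_{4}  ⇒ sig = [5:1]
  • {3,4,6,7,10}:  v_{3} + v_{4} + v_{6} + v_{7} + v_{10} = v_{8}  ⇒ sig = [5:1]

so the primitive-relation signature multiset is
    [2:1,1]
    [2:1,1]
    [2:1,1]
    [2:1,1]
    [2:1,1,1]
    [2:1,1,1]
    [2:1,1,1]
    [2:1,1,1,1,2]
    [2:1,1,2,2]
    [2:1,1,2,2]
    [2:1,1,2,2]
    [2:1,1,2,2]
    [2:2]
    [3:]
    [3:1,1]
    [4:]
    [4:1]
    [5:1]
    [5:1]
    [5:1]


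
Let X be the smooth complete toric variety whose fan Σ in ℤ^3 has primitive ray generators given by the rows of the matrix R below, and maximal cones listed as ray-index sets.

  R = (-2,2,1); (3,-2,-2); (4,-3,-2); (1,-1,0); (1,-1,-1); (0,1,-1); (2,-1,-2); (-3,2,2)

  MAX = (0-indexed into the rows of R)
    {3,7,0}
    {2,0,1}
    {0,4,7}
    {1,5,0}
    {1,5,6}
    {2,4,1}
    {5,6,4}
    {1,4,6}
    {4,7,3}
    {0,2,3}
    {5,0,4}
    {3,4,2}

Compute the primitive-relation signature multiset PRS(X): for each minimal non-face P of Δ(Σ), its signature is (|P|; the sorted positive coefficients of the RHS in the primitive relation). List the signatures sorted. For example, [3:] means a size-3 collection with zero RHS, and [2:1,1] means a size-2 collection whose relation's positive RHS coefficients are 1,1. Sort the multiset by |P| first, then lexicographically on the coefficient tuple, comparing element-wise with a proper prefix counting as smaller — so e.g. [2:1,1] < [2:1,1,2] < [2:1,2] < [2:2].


Σ has 14 primitive collections:

  {1,7}:  v_{1} + v_{7} = 0  ⟹  sig = [2:]
  {0,6}:  v_{0} + v_{6} = v_{5}  ⟹  sig = [2:1]
  {1,3}:  v_{1} + v_{3} = v_{2}  ⟹  sig = [2:1]
  {2,7}:  v_{2} + v_{7} = v_{3}  ⟹  sig = [2:1]
  {3,6}:  v_{3} + v_{6} = v_{1}  ⟹  sig = [2:1]
  {3,5}:  v_{3} + v_{5} = v_{0} + v_{1}  ⟹  sig = [2:1,1]
  {6,7}:  v_{6} + v_{7} = v_{0} + v_{4}  ⟹  sig = [2:1,1]
  {2,5}:  v_{2} + v_{5} = v_{0} + 2·v_{1}  ⟹  sig = [2:1,2]
  {5,7}:  v_{5} + v_{7} = 2·v_{0} + v_{4}  ⟹  sig = [2:1,2]
  {2,6}:  v_{2} + v_{6} = 2·v_{1}  ⟹  sig = [2:2]
  {0,3,4}:  v_{0} + v_{3} + v_{4} = 0  ⟹  sig = [3:]
  {0,1,4}:  v_{0} + v_{1} + v_{4} = v_{6}  ⟹  sig = [3:1]
  {0,2,4}:  v_{0} + v_{2} + v_{4} = v_{1}  ⟹  sig = [3:1]
  {1,4,5}:  v_{1} + v_{4} + v_{5} = 2·v_{6}  ⟹  sig = [3:2]

Hence PRS(X_Σ) =
[[2:], [2:1], [2:1], [2:1], [2:1], [2:1,1], [2:1,1], [2:1,2], [2:1,2], [2:2], [3:], [3:1], [3:1], [3:2]]


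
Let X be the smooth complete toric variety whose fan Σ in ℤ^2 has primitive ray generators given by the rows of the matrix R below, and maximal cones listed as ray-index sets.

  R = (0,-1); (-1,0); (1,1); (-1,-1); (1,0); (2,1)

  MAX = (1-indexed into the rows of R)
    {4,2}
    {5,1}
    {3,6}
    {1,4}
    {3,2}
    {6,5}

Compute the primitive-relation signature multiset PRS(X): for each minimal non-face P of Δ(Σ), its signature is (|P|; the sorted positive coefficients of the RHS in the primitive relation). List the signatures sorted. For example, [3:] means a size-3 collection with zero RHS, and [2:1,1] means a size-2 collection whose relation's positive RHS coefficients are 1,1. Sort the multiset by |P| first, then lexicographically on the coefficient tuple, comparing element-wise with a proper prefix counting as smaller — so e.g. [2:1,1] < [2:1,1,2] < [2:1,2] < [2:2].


9 minimal non-faces of Δ(Σ) (on 6 rays):

  {2,5}:  v_{2} + v_{5} = 0 ; sig = [2:]
  {3,4}:  v_{3} + v_{4} = 0 ; sig = [2:]
  {1,2}:  v_{1} + v_{2} = v_{4} ; sig = [2:1]
  {1,3}:  v_{1} + v_{3} = v_{5} ; sig = [2:1]
  {2,6}:  v_{2} + v_{6} = v_{3} ; sig = [2:1]
  {3,5}:  v_{3} + v_{5} = v_{6} ; sig = [2:1]
  {4,5}:  v_{4} + v_{5} = v_{1} ; sig = [2:1]
  {4,6}:  v_{4} + v_{6} = v_{5} ; sig = [2:1]
  {1,6}:  v_{1} + v_{6} = 2·v_{5} ; sig = [2:2]

Sorted signature multiset PRS(X):
    |P|=2: 9 collections, coeffs (), (), (1), (1), (1), (1), (1), (1), (2)


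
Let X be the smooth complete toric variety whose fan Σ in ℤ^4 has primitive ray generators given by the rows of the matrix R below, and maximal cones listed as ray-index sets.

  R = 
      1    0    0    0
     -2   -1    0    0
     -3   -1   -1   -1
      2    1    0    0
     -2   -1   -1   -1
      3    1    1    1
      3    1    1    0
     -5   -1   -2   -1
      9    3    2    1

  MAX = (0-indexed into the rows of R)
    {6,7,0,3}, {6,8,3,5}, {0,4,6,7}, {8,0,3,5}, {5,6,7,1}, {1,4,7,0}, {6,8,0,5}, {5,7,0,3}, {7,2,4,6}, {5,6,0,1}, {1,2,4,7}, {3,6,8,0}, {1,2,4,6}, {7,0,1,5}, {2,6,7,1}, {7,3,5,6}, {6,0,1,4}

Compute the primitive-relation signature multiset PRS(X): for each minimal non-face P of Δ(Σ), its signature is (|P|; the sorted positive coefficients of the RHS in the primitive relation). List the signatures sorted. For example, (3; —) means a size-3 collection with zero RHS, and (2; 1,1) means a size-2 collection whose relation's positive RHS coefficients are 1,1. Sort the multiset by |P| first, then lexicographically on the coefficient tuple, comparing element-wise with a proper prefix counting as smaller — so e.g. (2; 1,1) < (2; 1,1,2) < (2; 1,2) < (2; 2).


Minimal non-faces — 14 found among 9 rays, 17 max cones:

  P={1,3}:  v_{1} + v_{3} = 0 — sig = (2; —)
  P={2,5}:  v_{2} + v_{5} = 0 — sig = (2; —)
  P={0,2}:  v_{0} + v_{2} = v_{4} — sig = (2; 1)
  P={4,5}:  v_{4} + v_{5} = v_{0} — sig = (2; 1)
  P={1,8}:  v_{1} + v_{8} = v_{0} + v_{5} + v_{6} — sig = (2; 1,1,1)
  P={2,3}:  v_{2} + v_{3} = v_{0} + v_{6} + v_{7} — sig = (2; 1,1,1)
  P={2,8}:  v_{2} + v_{8} = v_{0} + v_{3} + v_{6} — sig = (2; 1,1,1)
  P={3,4}:  v_{3} + v_{4} = 2·v_{0} + v_{6} + v_{7} — sig = (2; 1,1,2)
  P={4,8}:  v_{4} + v_{8} = 2·v_{0} + v_{3} + v_{6} — sig = (2; 1,1,2)
  P={7,8}:  v_{7} + v_{8} = 2·v_{3} — sig = (2; 2)
  P={0,1,6,7}:  v_{0} + v_{1} + v_{6} + v_{7} = v_{2} — sig = (4; 1)
  P={0,3,5,6}:  v_{0} + v_{3} + v_{5} + v_{6} = v_{8} — sig = (4; 1)
  P={0,5,6,7}:  v_{0} + v_{5} + v_{6} + v_{7} = v_{3} — sig = (4; 1)
  P={1,4,6,7}:  v_{1} + v_{4} + v_{6} + v_{7} = 2·v_{2} — sig = (4; 2)

Signatures (|P|; sorted positive RHS coefficients), sorted:
[(2; —), (2; —), (2; 1), (2; 1), (2; 1,1,1), (2; 1,1,1), (2; 1,1,1), (2; 1,1,2), (2; 1,1,2), (2; 2), (4; 1), (4; 1), (4; 1), (4; 2)]


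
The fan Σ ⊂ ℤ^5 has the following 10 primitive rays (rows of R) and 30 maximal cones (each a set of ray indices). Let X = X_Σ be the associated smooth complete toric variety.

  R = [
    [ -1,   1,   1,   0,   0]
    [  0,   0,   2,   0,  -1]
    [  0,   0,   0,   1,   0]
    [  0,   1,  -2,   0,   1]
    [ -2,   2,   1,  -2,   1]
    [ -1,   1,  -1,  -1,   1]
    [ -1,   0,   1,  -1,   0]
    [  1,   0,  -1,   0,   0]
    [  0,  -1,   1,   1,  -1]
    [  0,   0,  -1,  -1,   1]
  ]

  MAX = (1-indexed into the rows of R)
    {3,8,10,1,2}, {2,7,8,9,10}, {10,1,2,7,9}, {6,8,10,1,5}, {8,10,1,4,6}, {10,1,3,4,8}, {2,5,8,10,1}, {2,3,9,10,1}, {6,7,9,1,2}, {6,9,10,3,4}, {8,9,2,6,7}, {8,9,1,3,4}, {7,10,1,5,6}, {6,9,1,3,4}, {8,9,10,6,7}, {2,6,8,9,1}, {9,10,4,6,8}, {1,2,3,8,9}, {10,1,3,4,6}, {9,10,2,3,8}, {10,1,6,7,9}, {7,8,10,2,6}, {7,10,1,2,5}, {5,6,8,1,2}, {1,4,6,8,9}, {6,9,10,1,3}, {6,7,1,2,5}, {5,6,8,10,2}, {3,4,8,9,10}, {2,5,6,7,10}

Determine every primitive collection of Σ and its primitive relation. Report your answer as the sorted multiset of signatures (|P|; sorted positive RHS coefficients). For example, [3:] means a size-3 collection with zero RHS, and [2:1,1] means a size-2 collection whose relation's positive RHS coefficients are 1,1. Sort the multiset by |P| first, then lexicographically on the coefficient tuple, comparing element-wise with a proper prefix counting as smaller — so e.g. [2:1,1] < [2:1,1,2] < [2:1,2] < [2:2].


14 minimal non-faces of Δ(Σ) (on 10 rays):

  P={4,7}:  v_{4} + v_{7} = v_{6}  ⇒ sig = [2:1]
  P={2,4}:  v_{2} + v_{4} = v_{1} + v_{8}  ⇒ sig = [2:1,1]
  P={5,9}:  v_{5} + v_{9} = v_{1} + v_{7}  ⇒ sig = [2:1,1]
  P={3,7}:  v_{3} + v_{7} = v_{1} + v_{9} + v_{10}  ⇒ sig = [2:1,1,1]
  P={4,5}:  v_{4} + v_{5} = 2·v_{1} + v_{6} + v_{8} + v_{10}  ⇒ sig = [2:1,1,1,2]
  P={3,5}:  v_{3} + v_{5} = 2·v_{1} + v_{10}  ⇒ sig = [2:1,2]
  P={2,3,6}:  v_{2} + v_{3} + v_{6} = v_{1}  ⇒ sig = [3:1]
  P={3,6,8}:  v_{3} + v_{6} + v_{8} = v_{4}  ⇒ sig = [3:1]
  P={1,7,8}:  v_{1} + v_{7} + v_{8} = v_{2} + v_{6}  ⇒ sig = [3:1,1]
  P={5,7,8}:  v_{5} + v_{7} + v_{8} = 2·v_{2} + 2·v_{6} + v_{10}  ⇒ sig = [3:1,2,2]
  P={1,8,9,10}:  v_{1} + v_{8} + v_{9} + v_{10} = 0  ⇒ sig = [4:]
  P={1,2,6,10}:  v_{1} + v_{2} + v_{6} + v_{10} = v_{5}  ⇒ sig = [4:1]
  P={2,6,9,10}:  v_{2} + v_{6} + v_{9} + v_{10} = v_{7}  ⇒ sig = [4:1]
  P={1,4,9,10}:  v_{1} + v_{4} + v_{9} + v_{10} = v_{3} + v_{6}  ⇒ sig = [4:1,1]

Signatures (|P|; sorted positive RHS coefficients), sorted:
    [2:1]
    [2:1,1]
    [2:1,1]
    [2:1,1,1]
    [2:1,1,1,2]
    [2:1,2]
    [3:1]
    [3:1]
    [3:1,1]
    [3:1,2,2]
    [4:]
    [4:1]
    [4:1]
    [4:1,1]


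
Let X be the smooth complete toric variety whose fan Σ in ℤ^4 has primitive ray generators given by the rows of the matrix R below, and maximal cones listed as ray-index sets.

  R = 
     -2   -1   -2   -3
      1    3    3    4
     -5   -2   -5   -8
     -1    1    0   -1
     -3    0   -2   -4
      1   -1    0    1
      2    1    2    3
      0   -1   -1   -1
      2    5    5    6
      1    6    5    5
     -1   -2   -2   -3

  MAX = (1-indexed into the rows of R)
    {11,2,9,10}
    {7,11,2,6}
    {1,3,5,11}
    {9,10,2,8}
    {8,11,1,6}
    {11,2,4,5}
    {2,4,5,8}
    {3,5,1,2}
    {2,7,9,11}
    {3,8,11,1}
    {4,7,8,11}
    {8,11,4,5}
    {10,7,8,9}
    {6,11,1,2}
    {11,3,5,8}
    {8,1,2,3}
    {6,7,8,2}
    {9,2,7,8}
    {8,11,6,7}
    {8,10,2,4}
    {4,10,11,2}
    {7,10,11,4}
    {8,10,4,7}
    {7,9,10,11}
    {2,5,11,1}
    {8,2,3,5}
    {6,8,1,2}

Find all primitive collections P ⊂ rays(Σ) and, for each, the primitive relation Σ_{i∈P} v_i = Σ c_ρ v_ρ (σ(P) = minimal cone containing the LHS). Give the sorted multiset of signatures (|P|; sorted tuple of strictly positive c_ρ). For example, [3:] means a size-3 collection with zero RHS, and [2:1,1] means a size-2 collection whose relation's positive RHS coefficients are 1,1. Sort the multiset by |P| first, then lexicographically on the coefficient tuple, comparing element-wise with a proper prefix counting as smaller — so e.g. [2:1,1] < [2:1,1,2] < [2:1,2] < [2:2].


24 collections generate NE(X_Σ); each relation:

  P = {1,7}:  v_{1} + v_{7} = 0  ⇒ sig = [2:]
  P = {4,6}:  v_{4} + v_{6} = 0  ⇒ sig = [2:]
  P = {1,4}:  v_{1} + v_{4} = v_{5}  ⇒ sig = [2:1]
  P = {4,9}:  v_{4} + v_{9} = v_{10}  ⇒ sig = [2:1]
  P = {5,6}:  v_{5} + v_{6} = v_{1}  ⇒ sig = [2:1]
  P = {5,7}:  v_{5} + v_{7} = v_{4}  ⇒ sig = [2:1]
  P = {6,10}:  v_{6} + v_{10} = v_{9}  ⇒ sig = [2:1]
  P = {1,9}:  v_{1} + v_{9} = v_{2} + v_{4}  ⇒ sig = [2:1,1]
  P = {3,7}:  v_{3} + v_{7} = v_{5} + v_{8}  ⇒ sig = [2:1,1]
  P = {6,9}:  v_{6} + v_{9} = v_{2} + v_{7}  ⇒ sig = [2:1,1]
  P = {3,9}:  v_{3} + v_{9} = v_{2} + v_{4} + v_{5} + v_{8}  ⇒ sig = [2:1,1,1,1]
  P = {3,10}:  v_{3} + v_{10} = v_{2} + 2·v_{4} + v_{5} + v_{8}  ⇒ sig = [2:1,1,1,2]
  P = {1,10}:  v_{1} + v_{10} = v_{2} + 2·v_{4}  ⇒ sig = [2:1,2]
  P = {3,4}:  v_{3} + v_{4} = 2·v_{5} + v_{8}  ⇒ sig = [2:1,2]
  P = {3,6}:  v_{3} + v_{6} = 2·v_{1} + v_{8}  ⇒ sig = [2:1,2]
  P = {5,9}:  v_{5} + v_{9} = v_{2} + 2·v_{4}  ⇒ sig = [2:1,2]
  P = {5,10}:  v_{5} + v_{10} = v_{2} + 3·v_{4}  ⇒ sig = [2:1,3]
  P = {2,8,11}:  v_{2} + v_{8} + v_{11} = 0  ⇒ sig = [3:]
  P = {1,5,8}:  v_{1} + v_{5} + v_{8} = v_{3}  ⇒ sig = [3:1]
  P = {2,4,7}:  v_{2} + v_{4} + v_{7} = v_{9}  ⇒ sig = [3:1]
  P = {2,3,11}:  v_{2} + v_{3} + v_{11} = v_{1} + v_{5}  ⇒ sig = [3:1,1]
  P = {8,9,11}:  v_{8} + v_{9} + v_{11} = v_{4} + v_{7}  ⇒ sig = [3:1,1]
  P = {8,10,11}:  v_{8} + v_{10} + v_{11} = 2·v_{4} + v_{7}  ⇒ sig = [3:1,2]
  P = {2,7,10}:  v_{2} + v_{7} + v_{10} = 2·v_{9}  ⇒ sig = [3:2]

so the primitive-relation signature multiset is
{ [2:] ×2,  [2:1] ×5,  [2:1,1] ×3,  [2:1,1,1,1],  [2:1,1,1,2],  [2:1,2] ×4,  [2:1,3],  [3:],  [3:1] ×2,  [3:1,1] ×2,  [3:1,2],  [3:2] }


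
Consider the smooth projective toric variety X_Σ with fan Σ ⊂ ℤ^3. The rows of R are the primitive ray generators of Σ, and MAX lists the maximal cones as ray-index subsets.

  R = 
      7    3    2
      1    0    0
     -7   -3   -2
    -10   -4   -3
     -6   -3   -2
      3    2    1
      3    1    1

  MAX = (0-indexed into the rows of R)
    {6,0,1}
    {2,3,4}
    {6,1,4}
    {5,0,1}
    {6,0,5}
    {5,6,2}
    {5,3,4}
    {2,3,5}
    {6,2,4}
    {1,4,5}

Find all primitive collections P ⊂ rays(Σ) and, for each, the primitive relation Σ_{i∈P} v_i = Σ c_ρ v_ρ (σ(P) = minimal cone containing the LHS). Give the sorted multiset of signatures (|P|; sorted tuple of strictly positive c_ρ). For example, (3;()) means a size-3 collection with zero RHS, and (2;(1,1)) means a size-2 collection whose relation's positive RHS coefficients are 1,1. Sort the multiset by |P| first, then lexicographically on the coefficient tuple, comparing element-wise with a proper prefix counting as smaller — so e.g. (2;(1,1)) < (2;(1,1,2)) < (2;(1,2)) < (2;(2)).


Δ(Σ) — 7 vertices, 9 min non-faces:

  • {0,2}:  v_{0} + v_{2} = 0  ⇒ sig = (2;())
  • {0,4}:  v_{0} + v_{4} = v_{1}  ⇒ sig = (2;(1))
  • {1,2}:  v_{1} + v_{2} = v_{4}  ⇒ sig = (2;(1))
  • {3,6}:  v_{3} + v_{6} = v_{2}  ⇒ sig = (2;(1))
  • {0,3}:  v_{0} + v_{3} = v_{4} + v_{5}  ⇒ sig = (2;(1,1))
  • {1,3}:  v_{1} + v_{3} = 2·v_{4} + v_{5}  ⇒ sig = (2;(1,2))
  • {4,5,6}:  v_{4} + v_{5} + v_{6} = 0  ⇒ sig = (3;())
  • {1,5,6}:  v_{1} + v_{5} + v_{6} = v_{0}  ⇒ sig = (3;(1))
  • {2,4,5}:  v_{2} + v_{4} + v_{5} = v_{3}  ⇒ sig = (3;(1))

so the primitive-relation signature multiset is
    (2;())
    (2;(1))
    (2;(1))
    (2;(1))
    (2;(1,1))
    (2;(1,2))
    (3;())
    (3;(1))
    (3;(1))
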